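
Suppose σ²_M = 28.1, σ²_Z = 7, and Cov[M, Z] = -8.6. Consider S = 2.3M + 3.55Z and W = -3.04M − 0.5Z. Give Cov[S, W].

Cov[S, W] = -106.199

By bilinearity, Cov[S, W] = ac·σ²_M + bd·σ²_Z + (ad+bc)·Cov[M, Z], with a=2.3, b=3.55, c=-3.04, d=-0.5.
ac·σ²_M = 2.3·(-3.04)·28.1 = -196.4752
bd·σ²_Z = 3.55·(-0.5)·7 = -12.425
(ad+bc)·Cov[M, Z] = (-11.942)·(-8.6) = 102.7012
Cov[S, W] = -196.4752 + (-12.425) + 102.7012 = -106.199.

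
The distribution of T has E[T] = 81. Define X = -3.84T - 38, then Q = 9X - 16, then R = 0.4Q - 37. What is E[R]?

E[R] = -1299.944

E[X] = (-3.84)·81 + (-38) = -349.04.
E[Q] = 9·(-349.04) + (-16) = -3157.36.
E[R] = 0.4·(-3157.36) + (-37) = -1299.944.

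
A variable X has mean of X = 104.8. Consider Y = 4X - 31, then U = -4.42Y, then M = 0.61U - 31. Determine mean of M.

mean of M = -1077.66484

mean of Y = 4·104.8 + (-31) = 388.2.
mean of U = (-4.42)·388.2 = -1715.844.
mean of M = 0.61·(-1715.844) + (-31) = -1077.66484.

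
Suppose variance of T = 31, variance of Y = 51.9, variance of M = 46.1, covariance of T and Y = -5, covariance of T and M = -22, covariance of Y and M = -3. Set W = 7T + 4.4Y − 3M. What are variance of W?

variance of W = 3633.884

variance of W = a²·variance of T + b²·variance of Y + c²·variance of M + 2ab·covariance of T and Y + 2ac·covariance of T and M + 2bc·covariance of Y and M, with a = 7, b = 4.4, c = -3.
= 1519 + 1004.784 + 414.9 + (-308) + 924 + 79.2
= 3633.884.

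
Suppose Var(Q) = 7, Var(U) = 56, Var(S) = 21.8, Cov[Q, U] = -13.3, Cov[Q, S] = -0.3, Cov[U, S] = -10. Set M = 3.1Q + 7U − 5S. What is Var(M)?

Var(M) = 3488.35

Var(M) = a²·Var(Q) + b²·Var(U) + c²·Var(S) + 2ab·Cov[Q, U] + 2ac·Cov[Q, S] + 2bc·Cov[U, S], with a = 3.1, b = 7, c = -5.
= 67.27 + 2744 + 545 + (-577.22) + 9.3 + 700
= 3488.35.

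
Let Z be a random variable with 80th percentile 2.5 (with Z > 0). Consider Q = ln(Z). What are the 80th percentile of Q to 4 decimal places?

ln(Z) is increasing, so P_{80}(Q) = g(P_{80}(Z)) ≈ 0.9163.

80th percentile of Q = 0.9163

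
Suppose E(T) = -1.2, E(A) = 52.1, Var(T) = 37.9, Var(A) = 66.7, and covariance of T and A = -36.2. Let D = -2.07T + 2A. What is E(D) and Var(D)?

E(D) = 106.684, Var(D) = 728.93371

E(D) = (-2.07)·E(T) + 2·E(A) = (-2.07)·(-1.2) + 2·52.1 = 106.684.
Var(D) = a²·Var(T) + b²·Var(A) + 2ab·covariance of T and A with a = -2.07, b = 2.
= (-2.07)²·37.9 + 2²·66.7 + 2·(-2.07)·2·(-36.2)
= 162.39771 + 266.8 + 299.736 = 728.93371.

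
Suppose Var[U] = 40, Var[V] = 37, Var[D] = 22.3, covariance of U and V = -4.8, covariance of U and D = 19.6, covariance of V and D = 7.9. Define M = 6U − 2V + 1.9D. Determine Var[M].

Var[M] = 2170.543

Var[M] = a²·Var[U] + b²·Var[V] + c²·Var[D] + 2ab·covariance of U and V + 2ac·covariance of U and D + 2bc·covariance of V and D, with a = 6, b = -2, c = 1.9.
= 1440 + 148 + 80.503 + 115.2 + 446.88 + (-60.04)
= 2170.543.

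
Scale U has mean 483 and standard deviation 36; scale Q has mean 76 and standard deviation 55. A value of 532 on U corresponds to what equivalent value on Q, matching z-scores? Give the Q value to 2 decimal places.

Q = 150.86

z = (532 − 483)/36 ≈ 1.3611.
Q = 76 + z·55 = 76 + (532 − 483)·55/36 ≈ 150.86.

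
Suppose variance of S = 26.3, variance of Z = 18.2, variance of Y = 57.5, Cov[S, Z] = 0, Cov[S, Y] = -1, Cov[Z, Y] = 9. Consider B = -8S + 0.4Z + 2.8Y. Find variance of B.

variance of B = a²·variance of S + b²·variance of Z + c²·variance of Y + 2ab·Cov[S, Z] + 2ac·Cov[S, Y] + 2bc·Cov[Z, Y], with a = -8, b = 0.4, c = 2.8.
= 1683.2 + 2.912 + 450.8 + 0 + 44.8 + 20.16
= 2201.872.

variance of B = 2201.872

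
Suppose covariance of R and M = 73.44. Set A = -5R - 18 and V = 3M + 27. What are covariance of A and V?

covariance of A and V = a·c·covariance of R and M = (-5)·3·73.44 = -1101.6. Additive constants drop out.

covariance of A and V = -1101.6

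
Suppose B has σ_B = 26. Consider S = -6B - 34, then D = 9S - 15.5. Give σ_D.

σ_S = |-6|·26 = 156.
σ_D = |9|·156 = 1404.

σ_D = 1404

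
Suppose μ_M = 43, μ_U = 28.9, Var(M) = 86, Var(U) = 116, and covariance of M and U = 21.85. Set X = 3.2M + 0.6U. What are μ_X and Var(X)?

μ_X = 3.2·μ_M + 0.6·μ_U = 3.2·43 + 0.6·28.9 = 154.94.
Var(X) = a²·Var(M) + b²·Var(U) + 2ab·covariance of M and U with a = 3.2, b = 0.6.
= 3.2²·86 + 0.6²·116 + 2·3.2·0.6·21.85
= 880.64 + 41.76 + 83.904 = 1006.304.

μ_X = 154.94, Var(X) = 1006.304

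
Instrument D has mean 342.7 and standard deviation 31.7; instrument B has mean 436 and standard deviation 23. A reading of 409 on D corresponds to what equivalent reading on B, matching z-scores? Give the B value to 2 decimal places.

B = 484.10

z = (409 − 342.7)/31.7 ≈ 2.0915.
B = 436 + z·23 = 436 + (409 − 342.7)·23/31.7 ≈ 484.10.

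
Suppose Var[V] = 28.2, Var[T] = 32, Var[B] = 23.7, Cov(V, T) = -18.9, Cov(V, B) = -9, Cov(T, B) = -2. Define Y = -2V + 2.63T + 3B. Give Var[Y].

Var[Y] = 822.7088

Var[Y] = a²·Var[V] + b²·Var[T] + c²·Var[B] + 2ab·Cov(V, T) + 2ac·Cov(V, B) + 2bc·Cov(T, B), with a = -2, b = 2.63, c = 3.
= 112.8 + 221.3408 + 213.3 + 198.828 + 108 + (-31.56)
= 822.7088.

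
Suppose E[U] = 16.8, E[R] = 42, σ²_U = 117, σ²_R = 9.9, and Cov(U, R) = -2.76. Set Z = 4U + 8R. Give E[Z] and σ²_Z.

E[Z] = 4·E[U] + 8·E[R] = 4·16.8 + 8·42 = 403.2.
σ²_Z = a²·σ²_U + b²·σ²_R + 2ab·Cov(U, R) with a = 4, b = 8.
= 4²·117 + 8²·9.9 + 2·4·8·(-2.76)
= 1872 + 633.6 + (-176.64) = 2328.96.

E[Z] = 403.2, σ²_Z = 2328.96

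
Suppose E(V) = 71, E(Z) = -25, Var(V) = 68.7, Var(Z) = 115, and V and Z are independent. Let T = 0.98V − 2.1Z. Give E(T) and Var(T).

E(T) = 0.98·E(V) + (-2.1)·E(Z) = 0.98·71 + (-2.1)·(-25) = 122.08.
Var(T) = a²·Var(V) + b²·Var(Z) + 2ab·covariance of V and Z with a = 0.98, b = -2.1.
Independence gives covariance of V and Z = 0.
= 0.98²·68.7 + (-2.1)²·115 + 2·0.98·(-2.1)·0
= 65.97948 + 507.15 + 0 = 573.12948.

E(T) = 122.08, Var(T) = 573.12948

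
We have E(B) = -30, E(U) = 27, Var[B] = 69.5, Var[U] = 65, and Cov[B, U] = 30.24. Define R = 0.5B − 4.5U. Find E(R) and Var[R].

E(R) = 0.5·E(B) + (-4.5)·E(U) = 0.5·(-30) + (-4.5)·27 = -136.5.
Var[R] = a²·Var[B] + b²·Var[U] + 2ab·Cov[B, U] with a = 0.5, b = -4.5.
= 0.5²·69.5 + (-4.5)²·65 + 2·0.5·(-4.5)·30.24
= 17.375 + 1316.25 + (-136.08) = 1197.545.

E(R) = -136.5, Var[R] = 1197.545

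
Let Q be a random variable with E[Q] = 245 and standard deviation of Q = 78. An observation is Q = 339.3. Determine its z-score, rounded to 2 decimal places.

z = (Q − E[Q]) / standard deviation of Q = (339.3 − 245) / 78 ≈ 1.21.

z = 1.21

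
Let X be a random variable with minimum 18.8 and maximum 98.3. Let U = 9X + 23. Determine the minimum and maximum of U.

min(U) = 192.2, max(U) = 907.7

a = 9 > 0, so min(U) = a·min(X)+b = 9·18.8 + 23 = 192.2 and max(U) = 9·98.3 + 23 = 907.7.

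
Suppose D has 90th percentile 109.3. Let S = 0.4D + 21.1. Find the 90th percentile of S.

Since a = 0.4 > 0 the transformation is increasing, so the 90th percentile of S = a·(P_{90} of D) + b = 0.4·109.3 + 21.1 = 64.82.

90th percentile of S = 64.82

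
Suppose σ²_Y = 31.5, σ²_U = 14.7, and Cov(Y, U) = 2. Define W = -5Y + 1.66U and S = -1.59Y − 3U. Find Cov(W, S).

By bilinearity, Cov(W, S) = ac·σ²_Y + bd·σ²_U + (ad+bc)·Cov(Y, U), with a=-5, b=1.66, c=-1.59, d=-3.
ac·σ²_Y = (-5)·(-1.59)·31.5 = 250.425
bd·σ²_U = 1.66·(-3)·14.7 = -73.206
(ad+bc)·Cov(Y, U) = (12.3606)·2 = 24.7212
Cov(W, S) = 250.425 + (-73.206) + 24.7212 = 201.9402.

Cov(W, S) = 201.9402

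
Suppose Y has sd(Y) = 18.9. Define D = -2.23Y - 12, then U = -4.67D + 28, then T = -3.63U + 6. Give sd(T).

sd(D) = |-2.23|·18.9 = 42.147.
sd(U) = |-4.67|·42.147 = 196.82649.
sd(T) = |-3.63|·196.82649 = 714.4801587.

sd(T) = 714.4801587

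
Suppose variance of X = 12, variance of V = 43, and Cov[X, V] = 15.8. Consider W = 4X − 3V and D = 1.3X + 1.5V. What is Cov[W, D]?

Cov[W, D] = -97.92

By bilinearity, Cov[W, D] = ac·variance of X + bd·variance of V + (ad+bc)·Cov[X, V], with a=4, b=-3, c=1.3, d=1.5.
ac·variance of X = 4·1.3·12 = 62.4
bd·variance of V = (-3)·1.5·43 = -193.5
(ad+bc)·Cov[X, V] = (2.1)·15.8 = 33.18
Cov[W, D] = 62.4 + (-193.5) + 33.18 = -97.92.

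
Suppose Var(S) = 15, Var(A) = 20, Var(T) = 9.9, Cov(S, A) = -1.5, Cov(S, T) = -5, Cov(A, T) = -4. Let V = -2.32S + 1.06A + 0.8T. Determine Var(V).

Var(V) = 128.6976

Var(V) = a²·Var(S) + b²·Var(A) + c²·Var(T) + 2ab·Cov(S, A) + 2ac·Cov(S, T) + 2bc·Cov(A, T), with a = -2.32, b = 1.06, c = 0.8.
= 80.736 + 22.472 + 6.336 + 7.3776 + 18.56 + (-6.784)
= 128.6976.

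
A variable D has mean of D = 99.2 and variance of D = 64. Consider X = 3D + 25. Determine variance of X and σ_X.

X = 3D + 25 is linear with a = 3, b = 25.
variance of X = a²·variance of D = 3²·64 = 576 (the additive constant 25 does not affect variance).
σ_D = √64 = 8.
σ_X = |a|·σ_D = |3|·8 = 24.

variance of X = 576, σ_X = 24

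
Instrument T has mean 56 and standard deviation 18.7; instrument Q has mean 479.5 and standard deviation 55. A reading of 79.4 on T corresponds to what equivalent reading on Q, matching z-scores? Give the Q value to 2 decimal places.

z = (79.4 − 56)/18.7 ≈ 1.2513.
Q = 479.5 + z·55 = 479.5 + (79.4 − 56)·55/18.7 ≈ 548.32.

Q = 548.32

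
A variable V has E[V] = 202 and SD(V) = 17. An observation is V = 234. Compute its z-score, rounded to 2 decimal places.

z = 1.88

z = (V − E[V]) / SD(V) = (234 − 202) / 17 ≈ 1.88.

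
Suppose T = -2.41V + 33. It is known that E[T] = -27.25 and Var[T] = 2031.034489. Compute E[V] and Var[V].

From T = -2.41V + 33: E[T] = a·E[V] + b, so E[V] = (E[T] − b)/a = (-27.25 − 33)/(-2.41) = 25.
Var[T] = a²·Var[V], so Var[V] = 2031.034489/(-2.41)² = 349.69.

E[V] = 25, Var[V] = 349.69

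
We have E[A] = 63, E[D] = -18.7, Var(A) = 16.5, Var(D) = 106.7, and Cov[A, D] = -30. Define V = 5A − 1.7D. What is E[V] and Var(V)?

E[V] = 346.79, Var(V) = 1230.863

E[V] = 5·E[A] + (-1.7)·E[D] = 5·63 + (-1.7)·(-18.7) = 346.79.
Var(V) = a²·Var(A) + b²·Var(D) + 2ab·Cov[A, D] with a = 5, b = -1.7.
= 5²·16.5 + (-1.7)²·106.7 + 2·5·(-1.7)·(-30)
= 412.5 + 308.363 + 510 = 1230.863.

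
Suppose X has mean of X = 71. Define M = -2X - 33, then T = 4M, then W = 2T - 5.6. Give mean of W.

mean of M = (-2)·71 + (-33) = -175.
mean of T = 4·(-175) = -700.
mean of W = 2·(-700) + (-5.6) = -1405.6.

mean of W = -1405.6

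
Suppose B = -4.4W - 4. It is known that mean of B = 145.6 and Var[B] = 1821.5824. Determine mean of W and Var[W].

From B = -4.4W - 4: mean of B = a·mean of W + b, so mean of W = (mean of B − b)/a = (145.6 − (-4))/(-4.4) = -34.
Var[B] = a²·Var[W], so Var[W] = 1821.5824/(-4.4)² = 94.09.

mean of W = -34, Var[W] = 94.09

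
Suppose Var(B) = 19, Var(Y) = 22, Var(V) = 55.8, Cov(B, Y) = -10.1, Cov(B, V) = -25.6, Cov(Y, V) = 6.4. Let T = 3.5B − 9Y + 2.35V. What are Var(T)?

Var(T) = a²·Var(B) + b²·Var(Y) + c²·Var(V) + 2ab·Cov(B, Y) + 2ac·Cov(B, V) + 2bc·Cov(Y, V), with a = 3.5, b = -9, c = 2.35.
= 232.75 + 1782 + 308.1555 + 636.3 + (-421.12) + (-270.72)
= 2267.3655.

Var(T) = 2267.3655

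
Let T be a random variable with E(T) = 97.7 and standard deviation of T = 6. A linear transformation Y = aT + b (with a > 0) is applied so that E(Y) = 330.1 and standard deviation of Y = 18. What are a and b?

standard deviation of Y = a·standard deviation of T (a > 0), so a = 18/6 = 3.
E(Y) = a·E(T) + b, so b = 330.1 − 3·97.7 = 37.

a = 3, b = 37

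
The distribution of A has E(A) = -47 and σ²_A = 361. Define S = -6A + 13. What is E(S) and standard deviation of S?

S = -6A + 13 is linear with a = -6, b = 13.
E(S) = a·E(A) + b = (-6)·(-47) + 13 = 295.
standard deviation of A = √361 = 19.
standard deviation of S = |a|·standard deviation of A = |-6|·19 = 114.

E(S) = 295, standard deviation of S = 114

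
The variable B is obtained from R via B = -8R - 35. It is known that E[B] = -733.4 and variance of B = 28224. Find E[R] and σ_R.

E[R] = 87.3, σ_R = 21

From B = -8R - 35: E[B] = a·E[R] + b, so E[R] = (E[B] − b)/a = (-733.4 − (-35))/(-8) = 87.3.
σ_B = √28224 = 168.
σ_B = |a|·σ_R, so σ_R = 168/|-8| = 21.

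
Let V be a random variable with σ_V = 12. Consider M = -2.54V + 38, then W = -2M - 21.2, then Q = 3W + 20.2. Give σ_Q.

σ_M = |-2.54|·12 = 30.48.
σ_W = |-2|·30.48 = 60.96.
σ_Q = |3|·60.96 = 182.88.

σ_Q = 182.88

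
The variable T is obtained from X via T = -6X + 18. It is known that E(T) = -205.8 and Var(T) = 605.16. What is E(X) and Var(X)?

From T = -6X + 18: E(T) = a·E(X) + b, so E(X) = (E(T) − b)/a = (-205.8 − 18)/(-6) = 37.3.
Var(T) = a²·Var(X), so Var(X) = 605.16/(-6)² = 16.81.

E(X) = 37.3, Var(X) = 16.81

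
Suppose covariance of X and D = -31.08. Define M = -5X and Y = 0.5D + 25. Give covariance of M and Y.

covariance of M and Y = a·c·covariance of X and D = (-5)·0.5·(-31.08) = 77.7. Additive constants drop out.

covariance of M and Y = 77.7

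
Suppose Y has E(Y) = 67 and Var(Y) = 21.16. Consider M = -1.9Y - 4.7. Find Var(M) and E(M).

Var(M) = 76.3876, E(M) = -132

M = -1.9Y - 4.7 is linear with a = -1.9, b = -4.7.
Var(M) = a²·Var(Y) = (-1.9)²·21.16 = 76.3876 (the additive constant -4.7 does not affect variance).
E(M) = a·E(Y) + b = (-1.9)·67 + (-4.7) = -132.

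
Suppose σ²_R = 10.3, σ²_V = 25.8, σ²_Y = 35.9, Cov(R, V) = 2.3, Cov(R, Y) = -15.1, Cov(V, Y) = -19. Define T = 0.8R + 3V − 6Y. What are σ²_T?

σ²_T = a²·σ²_R + b²·σ²_V + c²·σ²_Y + 2ab·Cov(R, V) + 2ac·Cov(R, Y) + 2bc·Cov(V, Y), with a = 0.8, b = 3, c = -6.
= 6.592 + 232.2 + 1292.4 + 11.04 + 144.96 + 684
= 2371.192.

σ²_T = 2371.192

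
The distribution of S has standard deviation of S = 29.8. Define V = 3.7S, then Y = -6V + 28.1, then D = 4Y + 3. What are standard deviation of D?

standard deviation of V = |3.7|·29.8 = 110.26.
standard deviation of Y = |-6|·110.26 = 661.56.
standard deviation of D = |4|·661.56 = 2646.24.

standard deviation of D = 2646.24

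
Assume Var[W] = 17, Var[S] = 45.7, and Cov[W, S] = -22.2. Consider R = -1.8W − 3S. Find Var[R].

Var[R] = 226.62

Var[R] = a²·Var[W] + b²·Var[S] + 2ab·Cov[W, S] with a = -1.8, b = -3.
= (-1.8)²·17 + (-3)²·45.7 + 2·(-1.8)·(-3)·(-22.2)
= 55.08 + 411.3 + (-239.76) = 226.62.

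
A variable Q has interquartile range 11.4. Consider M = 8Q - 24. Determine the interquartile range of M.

Under M = aQ + b, IQR(M) = |a|·IQR(Q) = |8|·11.4 = 91.2 (shifts cancel; spread scales by |a|).

IQR(M) = 91.2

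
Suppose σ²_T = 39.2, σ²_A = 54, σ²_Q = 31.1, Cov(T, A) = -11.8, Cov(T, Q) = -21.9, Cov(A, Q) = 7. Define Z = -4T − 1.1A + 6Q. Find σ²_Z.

σ²_Z = a²·σ²_T + b²·σ²_A + c²·σ²_Q + 2ab·Cov(T, A) + 2ac·Cov(T, Q) + 2bc·Cov(A, Q), with a = -4, b = -1.1, c = 6.
= 627.2 + 65.34 + 1119.6 + (-103.84) + 1051.2 + (-92.4)
= 2667.1.

σ²_Z = 2667.1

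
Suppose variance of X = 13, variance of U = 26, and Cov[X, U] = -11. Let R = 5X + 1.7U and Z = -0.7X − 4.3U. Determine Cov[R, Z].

Cov[R, Z] = 14.03

By bilinearity, Cov[R, Z] = ac·variance of X + bd·variance of U + (ad+bc)·Cov[X, U], with a=5, b=1.7, c=-0.7, d=-4.3.
ac·variance of X = 5·(-0.7)·13 = -45.5
bd·variance of U = 1.7·(-4.3)·26 = -190.06
(ad+bc)·Cov[X, U] = (-22.69)·(-11) = 249.59
Cov[R, Z] = -45.5 + (-190.06) + 249.59 = 14.03.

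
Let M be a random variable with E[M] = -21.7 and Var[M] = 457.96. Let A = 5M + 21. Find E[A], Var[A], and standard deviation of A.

E[A] = -87.5, Var[A] = 11449, standard deviation of A = 107

A = 5M + 21 is linear with a = 5, b = 21.
E[A] = a·E[M] + b = 5·(-21.7) + 21 = -87.5.
Var[A] = a²·Var[M] = 5²·457.96 = 11449 (the additive constant 21 does not affect variance).
standard deviation of M = √457.96 = 21.4.
standard deviation of A = |a|·standard deviation of M = |5|·21.4 = 107.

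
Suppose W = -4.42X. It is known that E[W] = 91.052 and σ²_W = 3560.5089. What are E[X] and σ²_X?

From W = -4.42X: E[W] = a·E[X] + b, so E[X] = (E[W] − b)/a = (91.052 − 0)/(-4.42) = -20.6.
σ²_W = a²·σ²_X, so σ²_X = 3560.5089/(-4.42)² = 182.25.

E[X] = -20.6, σ²_X = 182.25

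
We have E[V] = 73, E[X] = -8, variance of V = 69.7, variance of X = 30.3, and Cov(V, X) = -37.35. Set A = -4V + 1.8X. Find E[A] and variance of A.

E[A] = (-4)·E[V] + 1.8·E[X] = (-4)·73 + 1.8·(-8) = -306.4.
variance of A = a²·variance of V + b²·variance of X + 2ab·Cov(V, X) with a = -4, b = 1.8.
= (-4)²·69.7 + 1.8²·30.3 + 2·(-4)·1.8·(-37.35)
= 1115.2 + 98.172 + 537.84 = 1751.212.

E[A] = -306.4, variance of A = 1751.212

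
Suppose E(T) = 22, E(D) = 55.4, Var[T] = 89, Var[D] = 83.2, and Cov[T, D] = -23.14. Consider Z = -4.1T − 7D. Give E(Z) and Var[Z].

E(Z) = (-4.1)·E(T) + (-7)·E(D) = (-4.1)·22 + (-7)·55.4 = -478.
Var[Z] = a²·Var[T] + b²·Var[D] + 2ab·Cov[T, D] with a = -4.1, b = -7.
= (-4.1)²·89 + (-7)²·83.2 + 2·(-4.1)·(-7)·(-23.14)
= 1496.09 + 4076.8 + (-1328.236) = 4244.654.

E(Z) = -478, Var[Z] = 4244.654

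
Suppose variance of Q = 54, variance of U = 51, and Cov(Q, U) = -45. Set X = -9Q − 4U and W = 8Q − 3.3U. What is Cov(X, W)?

Cov(X, W) = -3111.3

By bilinearity, Cov(X, W) = ac·variance of Q + bd·variance of U + (ad+bc)·Cov(Q, U), with a=-9, b=-4, c=8, d=-3.3.
ac·variance of Q = (-9)·8·54 = -3888
bd·variance of U = (-4)·(-3.3)·51 = 673.2
(ad+bc)·Cov(Q, U) = (-2.3)·(-45) = 103.5
Cov(X, W) = -3888 + 673.2 + 103.5 = -3111.3.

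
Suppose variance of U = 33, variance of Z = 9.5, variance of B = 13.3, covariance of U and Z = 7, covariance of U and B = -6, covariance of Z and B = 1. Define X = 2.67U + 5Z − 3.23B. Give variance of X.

variance of X = 869.60047

variance of X = a²·variance of U + b²·variance of Z + c²·variance of B + 2ab·covariance of U and Z + 2ac·covariance of U and B + 2bc·covariance of Z and B, with a = 2.67, b = 5, c = -3.23.
= 235.2537 + 237.5 + 138.75757 + 186.9 + 103.4892 + (-32.3)
= 869.60047.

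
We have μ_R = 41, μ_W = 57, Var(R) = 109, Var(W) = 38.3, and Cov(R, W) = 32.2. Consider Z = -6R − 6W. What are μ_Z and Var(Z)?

μ_Z = (-6)·μ_R + (-6)·μ_W = (-6)·41 + (-6)·57 = -588.
Var(Z) = a²·Var(R) + b²·Var(W) + 2ab·Cov(R, W) with a = -6, b = -6.
= (-6)²·109 + (-6)²·38.3 + 2·(-6)·(-6)·32.2
= 3924 + 1378.8 + 2318.4 = 7621.2.

μ_Z = -588, Var(Z) = 7621.2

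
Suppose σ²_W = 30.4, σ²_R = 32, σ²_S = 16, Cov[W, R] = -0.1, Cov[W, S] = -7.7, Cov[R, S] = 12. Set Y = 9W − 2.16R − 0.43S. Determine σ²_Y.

σ²_Y = a²·σ²_W + b²·σ²_R + c²·σ²_S + 2ab·Cov[W, R] + 2ac·Cov[W, S] + 2bc·Cov[R, S], with a = 9, b = -2.16, c = -0.43.
= 2462.4 + 149.2992 + 2.9584 + 3.888 + 59.598 + 22.2912
= 2700.4348.

σ²_Y = 2700.4348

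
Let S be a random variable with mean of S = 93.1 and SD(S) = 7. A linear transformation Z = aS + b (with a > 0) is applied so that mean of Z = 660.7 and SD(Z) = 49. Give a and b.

SD(Z) = a·SD(S) (a > 0), so a = 49/7 = 7.
mean of Z = a·mean of S + b, so b = 660.7 − 7·93.1 = 9.

a = 7, b = 9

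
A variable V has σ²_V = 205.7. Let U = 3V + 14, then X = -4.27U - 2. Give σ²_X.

σ²_X = 33754.56777

σ²_U = 3²·205.7 = 1851.3.
σ²_X = (-4.27)²·1851.3 = 33754.56777.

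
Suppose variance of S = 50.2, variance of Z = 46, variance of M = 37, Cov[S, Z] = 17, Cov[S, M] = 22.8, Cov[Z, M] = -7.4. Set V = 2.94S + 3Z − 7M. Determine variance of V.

variance of V = 2333.14072

variance of V = a²·variance of S + b²·variance of Z + c²·variance of M + 2ab·Cov[S, Z] + 2ac·Cov[S, M] + 2bc·Cov[Z, M], with a = 2.94, b = 3, c = -7.
= 433.90872 + 414 + 1813 + 299.88 + (-938.448) + 310.8
= 2333.14072.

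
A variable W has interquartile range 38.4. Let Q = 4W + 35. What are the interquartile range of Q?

Under Q = aW + b, IQR(Q) = |a|·IQR(W) = |4|·38.4 = 153.6 (shifts cancel; spread scales by |a|).

IQR(Q) = 153.6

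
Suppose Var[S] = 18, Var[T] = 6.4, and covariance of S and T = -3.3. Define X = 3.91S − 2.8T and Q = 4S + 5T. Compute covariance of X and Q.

By bilinearity, covariance of X and Q = ac·Var[S] + bd·Var[T] + (ad+bc)·covariance of S and T, with a=3.91, b=-2.8, c=4, d=5.
ac·Var[S] = 3.91·4·18 = 281.52
bd·Var[T] = (-2.8)·5·6.4 = -89.6
(ad+bc)·covariance of S and T = (8.35)·(-3.3) = -27.555
covariance of X and Q = 281.52 + (-89.6) + (-27.555) = 164.365.

covariance of X and Q = 164.365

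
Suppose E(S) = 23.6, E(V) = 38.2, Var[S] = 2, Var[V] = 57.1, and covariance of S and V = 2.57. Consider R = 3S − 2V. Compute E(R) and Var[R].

E(R) = -5.6, Var[R] = 215.56

E(R) = 3·E(S) + (-2)·E(V) = 3·23.6 + (-2)·38.2 = -5.6.
Var[R] = a²·Var[S] + b²·Var[V] + 2ab·covariance of S and V with a = 3, b = -2.
= 3²·2 + (-2)²·57.1 + 2·3·(-2)·2.57
= 18 + 228.4 + (-30.84) = 215.56.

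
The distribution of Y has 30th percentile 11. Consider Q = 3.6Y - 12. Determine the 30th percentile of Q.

30th percentile of Q = 27.6

Since a = 3.6 > 0 the transformation is increasing, so the 30th percentile of Q = a·(P_{30} of Y) + b = 3.6·11 + (-12) = 27.6.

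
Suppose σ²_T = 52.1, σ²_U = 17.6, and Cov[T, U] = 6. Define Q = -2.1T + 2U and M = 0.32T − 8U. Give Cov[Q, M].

Cov[Q, M] = -211.9712

By bilinearity, Cov[Q, M] = ac·σ²_T + bd·σ²_U + (ad+bc)·Cov[T, U], with a=-2.1, b=2, c=0.32, d=-8.
ac·σ²_T = (-2.1)·0.32·52.1 = -35.0112
bd·σ²_U = 2·(-8)·17.6 = -281.6
(ad+bc)·Cov[T, U] = (17.44)·6 = 104.64
Cov[Q, M] = -35.0112 + (-281.6) + 104.64 = -211.9712.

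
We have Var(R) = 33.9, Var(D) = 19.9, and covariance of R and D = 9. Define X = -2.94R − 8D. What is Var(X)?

Var(X) = a²·Var(R) + b²·Var(D) + 2ab·covariance of R and D with a = -2.94, b = -8.
= (-2.94)²·33.9 + (-8)²·19.9 + 2·(-2.94)·(-8)·9
= 293.01804 + 1273.6 + 423.36 = 1989.97804.

Var(X) = 1989.97804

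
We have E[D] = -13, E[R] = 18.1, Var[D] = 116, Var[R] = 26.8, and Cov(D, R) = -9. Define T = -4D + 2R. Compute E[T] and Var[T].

E[T] = (-4)·E[D] + 2·E[R] = (-4)·(-13) + 2·18.1 = 88.2.
Var[T] = a²·Var[D] + b²·Var[R] + 2ab·Cov(D, R) with a = -4, b = 2.
= (-4)²·116 + 2²·26.8 + 2·(-4)·2·(-9)
= 1856 + 107.2 + 144 = 2107.2.

E[T] = 88.2, Var[T] = 2107.2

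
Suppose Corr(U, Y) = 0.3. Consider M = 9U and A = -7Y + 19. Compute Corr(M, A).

Linear rescalings preserve |correlation|; the slopes 9 and -7 have opposite signs, so the correlation flips sign: Corr(M, A) = −Corr(U, Y) = -0.3.

Corr(M, A) = -0.3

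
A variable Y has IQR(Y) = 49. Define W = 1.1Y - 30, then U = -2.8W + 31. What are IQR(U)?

IQR(U) = 150.92

IQR(W) = |1.1|·49 = 53.9.
IQR(U) = |-2.8|·53.9 = 150.92.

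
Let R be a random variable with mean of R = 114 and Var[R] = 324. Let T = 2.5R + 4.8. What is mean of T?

mean of T = 289.8

T = 2.5R + 4.8 is linear with a = 2.5, b = 4.8.
mean of T = a·mean of R + b = 2.5·114 + 4.8 = 289.8.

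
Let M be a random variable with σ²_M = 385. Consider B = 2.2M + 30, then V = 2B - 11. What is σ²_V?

σ²_B = 2.2²·385 = 1863.4.
σ²_V = 2²·1863.4 = 7453.6.

σ²_V = 7453.6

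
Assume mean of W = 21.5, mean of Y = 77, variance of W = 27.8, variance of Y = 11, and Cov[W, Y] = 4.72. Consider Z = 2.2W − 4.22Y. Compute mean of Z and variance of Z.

mean of Z = -277.64, variance of Z = 242.80344

mean of Z = 2.2·mean of W + (-4.22)·mean of Y = 2.2·21.5 + (-4.22)·77 = -277.64.
variance of Z = a²·variance of W + b²·variance of Y + 2ab·Cov[W, Y] with a = 2.2, b = -4.22.
= 2.2²·27.8 + (-4.22)²·11 + 2·2.2·(-4.22)·4.72
= 134.552 + 195.8924 + (-87.64096) = 242.80344.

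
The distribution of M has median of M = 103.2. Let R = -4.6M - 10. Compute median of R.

median of R = -484.72

A linear map preserves order up to sign, so median of R = a·median of M + b = (-4.6)·103.2 + (-10) = -484.72.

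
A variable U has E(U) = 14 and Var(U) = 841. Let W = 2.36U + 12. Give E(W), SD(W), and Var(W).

W = 2.36U + 12 is linear with a = 2.36, b = 12.
E(W) = a·E(U) + b = 2.36·14 + 12 = 45.04.
SD(U) = √841 = 29.
SD(W) = |a|·SD(U) = |2.36|·29 = 68.44.
Var(W) = a²·Var(U) = 2.36²·841 = 4684.0336 (the additive constant 12 does not affect variance).

E(W) = 45.04, SD(W) = 68.44, Var(W) = 4684.0336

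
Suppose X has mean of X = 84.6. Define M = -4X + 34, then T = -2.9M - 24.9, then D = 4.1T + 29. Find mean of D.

mean of D = 3546.226

mean of M = (-4)·84.6 + 34 = -304.4.
mean of T = (-2.9)·(-304.4) + (-24.9) = 857.86.
mean of D = 4.1·857.86 + 29 = 3546.226.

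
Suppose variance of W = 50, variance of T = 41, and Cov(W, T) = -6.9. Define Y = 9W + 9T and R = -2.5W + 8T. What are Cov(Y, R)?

Cov(Y, R) = 1485.45

By bilinearity, Cov(Y, R) = ac·variance of W + bd·variance of T + (ad+bc)·Cov(W, T), with a=9, b=9, c=-2.5, d=8.
ac·variance of W = 9·(-2.5)·50 = -1125
bd·variance of T = 9·8·41 = 2952
(ad+bc)·Cov(W, T) = (49.5)·(-6.9) = -341.55
Cov(Y, R) = -1125 + 2952 + (-341.55) = 1485.45.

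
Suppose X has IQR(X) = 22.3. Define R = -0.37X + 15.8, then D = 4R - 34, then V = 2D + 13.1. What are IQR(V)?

IQR(R) = |-0.37|·22.3 = 8.251.
IQR(D) = |4|·8.251 = 33.004.
IQR(V) = |2|·33.004 = 66.008.

IQR(V) = 66.008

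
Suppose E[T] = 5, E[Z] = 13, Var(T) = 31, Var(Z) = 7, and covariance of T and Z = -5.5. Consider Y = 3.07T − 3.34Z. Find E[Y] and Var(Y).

E[Y] = -28.07, Var(Y) = 483.0529

E[Y] = 3.07·E[T] + (-3.34)·E[Z] = 3.07·5 + (-3.34)·13 = -28.07.
Var(Y) = a²·Var(T) + b²·Var(Z) + 2ab·covariance of T and Z with a = 3.07, b = -3.34.
= 3.07²·31 + (-3.34)²·7 + 2·3.07·(-3.34)·(-5.5)
= 292.1719 + 78.0892 + 112.7918 = 483.0529.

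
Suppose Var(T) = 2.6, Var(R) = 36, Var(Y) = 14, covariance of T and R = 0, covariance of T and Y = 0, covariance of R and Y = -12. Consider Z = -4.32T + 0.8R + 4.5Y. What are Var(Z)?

Var(Z) = 268.66224

Var(Z) = a²·Var(T) + b²·Var(R) + c²·Var(Y) + 2ab·covariance of T and R + 2ac·covariance of T and Y + 2bc·covariance of R and Y, with a = -4.32, b = 0.8, c = 4.5.
= 48.52224 + 23.04 + 283.5 + 0 + 0 + (-86.4)
= 268.66224.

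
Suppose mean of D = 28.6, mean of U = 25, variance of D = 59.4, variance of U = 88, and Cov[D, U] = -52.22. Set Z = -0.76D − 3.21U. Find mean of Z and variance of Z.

mean of Z = (-0.76)·mean of D + (-3.21)·mean of U = (-0.76)·28.6 + (-3.21)·25 = -101.986.
variance of Z = a²·variance of D + b²·variance of U + 2ab·Cov[D, U] with a = -0.76, b = -3.21.
= (-0.76)²·59.4 + (-3.21)²·88 + 2·(-0.76)·(-3.21)·(-52.22)
= 34.30944 + 906.7608 + (-254.791824) = 686.278416.

mean of Z = -101.986, variance of Z = 686.278416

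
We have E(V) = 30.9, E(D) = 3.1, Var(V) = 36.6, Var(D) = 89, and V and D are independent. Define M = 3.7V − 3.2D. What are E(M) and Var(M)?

E(M) = 3.7·E(V) + (-3.2)·E(D) = 3.7·30.9 + (-3.2)·3.1 = 104.41.
Var(M) = a²·Var(V) + b²·Var(D) + 2ab·Cov(V, D) with a = 3.7, b = -3.2.
Independence gives Cov(V, D) = 0.
= 3.7²·36.6 + (-3.2)²·89 + 2·3.7·(-3.2)·0
= 501.054 + 911.36 + 0 = 1412.414.

E(M) = 104.41, Var(M) = 1412.414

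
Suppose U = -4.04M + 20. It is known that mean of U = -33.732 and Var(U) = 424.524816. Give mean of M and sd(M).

From U = -4.04M + 20: mean of U = a·mean of M + b, so mean of M = (mean of U − b)/a = (-33.732 − 20)/(-4.04) = 13.3.
sd(U) = √424.524816 = 20.604.
sd(U) = |a|·sd(M), so sd(M) = 20.604/|-4.04| = 5.1.

mean of M = 13.3, sd(M) = 5.1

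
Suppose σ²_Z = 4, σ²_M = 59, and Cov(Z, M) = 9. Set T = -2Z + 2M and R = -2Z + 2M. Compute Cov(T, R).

By bilinearity, Cov(T, R) = ac·σ²_Z + bd·σ²_M + (ad+bc)·Cov(Z, M), with a=-2, b=2, c=-2, d=2.
ac·σ²_Z = (-2)·(-2)·4 = 16
bd·σ²_M = 2·2·59 = 236
(ad+bc)·Cov(Z, M) = (-8)·9 = -72
Cov(T, R) = 16 + 236 + (-72) = 180.

Cov(T, R) = 180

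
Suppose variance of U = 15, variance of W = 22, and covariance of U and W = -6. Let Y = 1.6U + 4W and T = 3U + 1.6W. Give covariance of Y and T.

covariance of Y and T = 125.44

By bilinearity, covariance of Y and T = ac·variance of U + bd·variance of W + (ad+bc)·covariance of U and W, with a=1.6, b=4, c=3, d=1.6.
ac·variance of U = 1.6·3·15 = 72
bd·variance of W = 4·1.6·22 = 140.8
(ad+bc)·covariance of U and W = (14.56)·(-6) = -87.36
covariance of Y and T = 72 + 140.8 + (-87.36) = 125.44.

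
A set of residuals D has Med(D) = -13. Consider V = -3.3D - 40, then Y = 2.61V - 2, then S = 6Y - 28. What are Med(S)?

Med(V) = (-3.3)·(-13) + (-40) = 2.9.
Med(Y) = 2.61·2.9 + (-2) = 5.569.
Med(S) = 6·5.569 + (-28) = 5.414.

Med(S) = 5.414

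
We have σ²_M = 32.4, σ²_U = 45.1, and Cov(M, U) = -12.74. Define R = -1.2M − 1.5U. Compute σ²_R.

σ²_R = 102.267

σ²_R = a²·σ²_M + b²·σ²_U + 2ab·Cov(M, U) with a = -1.2, b = -1.5.
= (-1.2)²·32.4 + (-1.5)²·45.1 + 2·(-1.2)·(-1.5)·(-12.74)
= 46.656 + 101.475 + (-45.864) = 102.267.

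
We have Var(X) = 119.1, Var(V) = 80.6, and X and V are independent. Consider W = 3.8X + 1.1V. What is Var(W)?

Var(W) = a²·Var(X) + b²·Var(V) + 2ab·covariance of X and V with a = 3.8, b = 1.1.
Independence gives covariance of X and V = 0.
= 3.8²·119.1 + 1.1²·80.6 + 2·3.8·1.1·0
= 1719.804 + 97.526 + 0 = 1817.33.

Var(W) = 1817.33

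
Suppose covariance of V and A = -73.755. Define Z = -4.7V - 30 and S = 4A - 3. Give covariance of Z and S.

covariance of Z and S = a·c·covariance of V and A = (-4.7)·4·(-73.755) = 1386.594. Additive constants drop out.

covariance of Z and S = 1386.594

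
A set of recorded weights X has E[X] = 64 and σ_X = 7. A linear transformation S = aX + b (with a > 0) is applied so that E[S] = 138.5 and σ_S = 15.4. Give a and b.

σ_S = a·σ_X (a > 0), so a = 15.4/7 = 2.2.
E[S] = a·E[X] + b, so b = 138.5 − 2.2·64 = -2.3.

a = 2.2, b = -2.3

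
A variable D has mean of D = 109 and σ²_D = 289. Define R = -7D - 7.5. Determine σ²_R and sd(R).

R = -7D - 7.5 is linear with a = -7, b = -7.5.
σ²_R = a²·σ²_D = (-7)²·289 = 14161 (the additive constant -7.5 does not affect variance).
sd(D) = √289 = 17.
sd(R) = |a|·sd(D) = |-7|·17 = 119.

σ²_R = 14161, sd(R) = 119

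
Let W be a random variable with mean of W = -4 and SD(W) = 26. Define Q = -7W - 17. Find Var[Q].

Q = -7W - 17 is linear with a = -7, b = -17.
Var[W] = 26² = 676.
Var[Q] = a²·Var[W] = (-7)²·676 = 33124 (the additive constant -17 does not affect variance).

Var[Q] = 33124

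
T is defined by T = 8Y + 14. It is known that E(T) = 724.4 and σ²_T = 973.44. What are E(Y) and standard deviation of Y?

From T = 8Y + 14: E(T) = a·E(Y) + b, so E(Y) = (E(T) − b)/a = (724.4 − 14)/8 = 88.8.
standard deviation of T = √973.44 = 31.2.
standard deviation of T = |a|·standard deviation of Y, so standard deviation of Y = 31.2/|8| = 3.9.

E(Y) = 88.8, standard deviation of Y = 3.9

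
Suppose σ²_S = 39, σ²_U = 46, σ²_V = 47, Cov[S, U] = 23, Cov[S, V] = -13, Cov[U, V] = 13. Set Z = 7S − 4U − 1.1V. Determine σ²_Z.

σ²_Z = a²·σ²_S + b²·σ²_U + c²·σ²_V + 2ab·Cov[S, U] + 2ac·Cov[S, V] + 2bc·Cov[U, V], with a = 7, b = -4, c = -1.1.
= 1911 + 736 + 56.87 + (-1288) + 200.2 + 114.4
= 1730.47.

σ²_Z = 1730.47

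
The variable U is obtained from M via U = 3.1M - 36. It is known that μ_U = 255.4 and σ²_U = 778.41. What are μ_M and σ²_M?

From U = 3.1M - 36: μ_U = a·μ_M + b, so μ_M = (μ_U − b)/a = (255.4 − (-36))/3.1 = 94.
σ²_U = a²·σ²_M, so σ²_M = 778.41/3.1² = 81.

μ_M = 94, σ²_M = 81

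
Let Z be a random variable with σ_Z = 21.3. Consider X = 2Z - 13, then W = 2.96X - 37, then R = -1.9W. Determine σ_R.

σ_R = 239.5824

σ_X = |2|·21.3 = 42.6.
σ_W = |2.96|·42.6 = 126.096.
σ_R = |-1.9|·126.096 = 239.5824.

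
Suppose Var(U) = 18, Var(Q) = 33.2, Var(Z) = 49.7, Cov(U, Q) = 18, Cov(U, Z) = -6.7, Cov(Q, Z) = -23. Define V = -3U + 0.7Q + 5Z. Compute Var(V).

Var(V) = 1385.168

Var(V) = a²·Var(U) + b²·Var(Q) + c²·Var(Z) + 2ab·Cov(U, Q) + 2ac·Cov(U, Z) + 2bc·Cov(Q, Z), with a = -3, b = 0.7, c = 5.
= 162 + 16.268 + 1242.5 + (-75.6) + 201 + (-161)
= 1385.168.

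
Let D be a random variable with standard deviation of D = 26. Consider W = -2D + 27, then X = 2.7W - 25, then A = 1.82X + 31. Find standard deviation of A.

standard deviation of A = 255.528

standard deviation of W = |-2|·26 = 52.
standard deviation of X = |2.7|·52 = 140.4.
standard deviation of A = |1.82|·140.4 = 255.528.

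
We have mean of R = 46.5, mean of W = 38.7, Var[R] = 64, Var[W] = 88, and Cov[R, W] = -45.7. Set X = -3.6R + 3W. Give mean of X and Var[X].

mean of X = -51.3, Var[X] = 2608.56

mean of X = (-3.6)·mean of R + 3·mean of W = (-3.6)·46.5 + 3·38.7 = -51.3.
Var[X] = a²·Var[R] + b²·Var[W] + 2ab·Cov[R, W] with a = -3.6, b = 3.
= (-3.6)²·64 + 3²·88 + 2·(-3.6)·3·(-45.7)
= 829.44 + 792 + 987.12 = 2608.56.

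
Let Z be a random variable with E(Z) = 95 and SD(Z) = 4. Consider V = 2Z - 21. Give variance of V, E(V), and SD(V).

variance of V = 64, E(V) = 169, SD(V) = 8

V = 2Z - 21 is linear with a = 2, b = -21.
variance of Z = 4² = 16.
variance of V = a²·variance of Z = 2²·16 = 64 (the additive constant -21 does not affect variance).
E(V) = a·E(Z) + b = 2·95 + (-21) = 169.
SD(V) = |a|·SD(Z) = |2|·4 = 8.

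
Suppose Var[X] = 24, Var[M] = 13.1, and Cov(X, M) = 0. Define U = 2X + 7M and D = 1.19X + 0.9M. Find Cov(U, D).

By bilinearity, Cov(U, D) = ac·Var[X] + bd·Var[M] + (ad+bc)·Cov(X, M), with a=2, b=7, c=1.19, d=0.9.
ac·Var[X] = 2·1.19·24 = 57.12
bd·Var[M] = 7·0.9·13.1 = 82.53
(ad+bc)·Cov(X, M) = (10.13)·0 = 0
Cov(U, D) = 57.12 + 82.53 + 0 = 139.65.

Cov(U, D) = 139.65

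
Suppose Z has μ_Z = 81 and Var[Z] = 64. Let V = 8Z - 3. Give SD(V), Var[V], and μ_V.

SD(V) = 64, Var[V] = 4096, μ_V = 645

V = 8Z - 3 is linear with a = 8, b = -3.
SD(Z) = √64 = 8.
SD(V) = |a|·SD(Z) = |8|·8 = 64.
Var[V] = a²·Var[Z] = 8²·64 = 4096 (the additive constant -3 does not affect variance).
μ_V = a·μ_Z + b = 8·81 + (-3) = 645.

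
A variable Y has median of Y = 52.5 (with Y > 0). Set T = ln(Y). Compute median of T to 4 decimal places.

median of T = 3.9608

ln(Y) is monotone on this domain, so median of T = ln(52.5) ≈ 3.9608.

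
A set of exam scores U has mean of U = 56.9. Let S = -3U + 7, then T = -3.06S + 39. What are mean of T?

mean of T = 539.922

mean of S = (-3)·56.9 + 7 = -163.7.
mean of T = (-3.06)·(-163.7) + 39 = 539.922.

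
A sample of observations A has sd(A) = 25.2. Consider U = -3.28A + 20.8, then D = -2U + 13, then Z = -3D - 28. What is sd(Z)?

sd(Z) = 495.936

sd(U) = |-3.28|·25.2 = 82.656.
sd(D) = |-2|·82.656 = 165.312.
sd(Z) = |-3|·165.312 = 495.936.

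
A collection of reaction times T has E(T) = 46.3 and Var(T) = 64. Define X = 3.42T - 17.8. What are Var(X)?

Var(X) = 748.5696

X = 3.42T - 17.8 is linear with a = 3.42, b = -17.8.
Var(X) = a²·Var(T) = 3.42²·64 = 748.5696 (the additive constant -17.8 does not affect variance).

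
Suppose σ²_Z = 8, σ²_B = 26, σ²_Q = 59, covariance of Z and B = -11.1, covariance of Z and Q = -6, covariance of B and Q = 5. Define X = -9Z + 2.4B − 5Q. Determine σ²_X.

σ²_X = a²·σ²_Z + b²·σ²_B + c²·σ²_Q + 2ab·covariance of Z and B + 2ac·covariance of Z and Q + 2bc·covariance of B and Q, with a = -9, b = 2.4, c = -5.
= 648 + 149.76 + 1475 + 479.52 + (-540) + (-120)
= 2092.28.

σ²_X = 2092.28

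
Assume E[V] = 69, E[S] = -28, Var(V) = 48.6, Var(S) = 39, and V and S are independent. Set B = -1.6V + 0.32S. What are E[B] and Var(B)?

E[B] = (-1.6)·E[V] + 0.32·E[S] = (-1.6)·69 + 0.32·(-28) = -119.36.
Var(B) = a²·Var(V) + b²·Var(S) + 2ab·Cov[V, S] with a = -1.6, b = 0.32.
Independence gives Cov[V, S] = 0.
= (-1.6)²·48.6 + 0.32²·39 + 2·(-1.6)·0.32·0
= 124.416 + 3.9936 + 0 = 128.4096.

E[B] = -119.36, Var(B) = 128.4096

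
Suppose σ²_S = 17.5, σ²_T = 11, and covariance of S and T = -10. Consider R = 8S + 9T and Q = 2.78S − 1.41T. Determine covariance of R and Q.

covariance of R and Q = 112.21

By bilinearity, covariance of R and Q = ac·σ²_S + bd·σ²_T + (ad+bc)·covariance of S and T, with a=8, b=9, c=2.78, d=-1.41.
ac·σ²_S = 8·2.78·17.5 = 389.2
bd·σ²_T = 9·(-1.41)·11 = -139.59
(ad+bc)·covariance of S and T = (13.74)·(-10) = -137.4
covariance of R and Q = 389.2 + (-139.59) + (-137.4) = 112.21.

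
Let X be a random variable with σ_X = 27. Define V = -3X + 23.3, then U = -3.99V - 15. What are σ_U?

σ_U = 323.19

σ_V = |-3|·27 = 81.
σ_U = |-3.99|·81 = 323.19.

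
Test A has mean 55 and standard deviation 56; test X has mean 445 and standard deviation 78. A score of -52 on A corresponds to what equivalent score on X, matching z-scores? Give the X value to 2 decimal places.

X = 295.96

z = (-52 − 55)/56 ≈ -1.9107.
X = 445 + z·78 = 445 + (-52 − 55)·78/56 ≈ 295.96.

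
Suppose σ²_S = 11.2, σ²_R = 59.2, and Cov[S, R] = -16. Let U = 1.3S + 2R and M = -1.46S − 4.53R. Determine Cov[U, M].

By bilinearity, Cov[U, M] = ac·σ²_S + bd·σ²_R + (ad+bc)·Cov[S, R], with a=1.3, b=2, c=-1.46, d=-4.53.
ac·σ²_S = 1.3·(-1.46)·11.2 = -21.2576
bd·σ²_R = 2·(-4.53)·59.2 = -536.352
(ad+bc)·Cov[S, R] = (-8.809)·(-16) = 140.944
Cov[U, M] = -21.2576 + (-536.352) + 140.944 = -416.6656.

Cov[U, M] = -416.6656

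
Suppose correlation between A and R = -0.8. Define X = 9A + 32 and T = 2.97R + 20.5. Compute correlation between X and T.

Linear rescalings preserve correlation up to sign; here the slopes 9 and 2.97 have the same sign, so correlation between X and T = correlation between A and R = -0.8.

correlation between X and T = -0.8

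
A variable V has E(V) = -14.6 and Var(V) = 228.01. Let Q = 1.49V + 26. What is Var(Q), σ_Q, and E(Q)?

Q = 1.49V + 26 is linear with a = 1.49, b = 26.
Var(Q) = a²·Var(V) = 1.49²·228.01 = 506.205001 (the additive constant 26 does not affect variance).
σ_V = √228.01 = 15.1.
σ_Q = |a|·σ_V = |1.49|·15.1 = 22.499.
E(Q) = a·E(V) + b = 1.49·(-14.6) + 26 = 4.246.

Var(Q) = 506.205001, σ_Q = 22.499, E(Q) = 4.246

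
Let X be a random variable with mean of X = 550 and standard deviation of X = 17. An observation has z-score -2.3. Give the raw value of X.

X = mean of X + z·standard deviation of X = 550 + (-2.3)·17 = 510.9.

X = 510.9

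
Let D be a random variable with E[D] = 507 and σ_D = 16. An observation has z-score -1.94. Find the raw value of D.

D = 475.96

D = E[D] + z·σ_D = 507 + (-1.94)·16 = 475.96.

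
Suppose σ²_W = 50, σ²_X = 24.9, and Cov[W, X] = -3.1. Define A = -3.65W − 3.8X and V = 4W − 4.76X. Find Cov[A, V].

Cov[A, V] = -286.3482

By bilinearity, Cov[A, V] = ac·σ²_W + bd·σ²_X + (ad+bc)·Cov[W, X], with a=-3.65, b=-3.8, c=4, d=-4.76.
ac·σ²_W = (-3.65)·4·50 = -730
bd·σ²_X = (-3.8)·(-4.76)·24.9 = 450.3912
(ad+bc)·Cov[W, X] = (2.174)·(-3.1) = -6.7394
Cov[A, V] = -730 + 450.3912 + (-6.7394) = -286.3482.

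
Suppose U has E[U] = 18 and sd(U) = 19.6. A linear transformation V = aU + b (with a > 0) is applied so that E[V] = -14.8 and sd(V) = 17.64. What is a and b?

a = 0.9, b = -31

sd(V) = a·sd(U) (a > 0), so a = 17.64/19.6 = 0.9.
E[V] = a·E[U] + b, so b = -14.8 − 0.9·18 = -31.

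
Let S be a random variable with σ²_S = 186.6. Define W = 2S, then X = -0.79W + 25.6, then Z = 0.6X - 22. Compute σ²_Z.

σ²_Z = 167.6981664

σ²_W = 2²·186.6 = 746.4.
σ²_X = (-0.79)²·746.4 = 465.82824.
σ²_Z = 0.6²·465.82824 = 167.6981664.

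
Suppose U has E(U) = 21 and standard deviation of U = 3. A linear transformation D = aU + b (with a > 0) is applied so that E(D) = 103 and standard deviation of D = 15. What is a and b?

a = 5, b = -2

standard deviation of D = a·standard deviation of U (a > 0), so a = 15/3 = 5.
E(D) = a·E(U) + b, so b = 103 − 5·21 = -2.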